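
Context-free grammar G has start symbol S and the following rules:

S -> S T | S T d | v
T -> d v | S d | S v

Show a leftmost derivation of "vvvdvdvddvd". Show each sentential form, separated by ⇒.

S⇒STd⇒STdTd⇒STTdTd⇒STTTdTd⇒vTTTdTd⇒vSvTTdTd⇒vvvTTdTd⇒vvvdvTdTd⇒vvvdvdvdTd⇒vvvdvdvddvd

S ⇒ STd   [S -> S T d]
STd ⇒ STdTd   [S -> S T d]
STdTd ⇒ STTdTd   [S -> S T]
STTdTd ⇒ STTTdTd   [S -> S T]
STTTdTd ⇒ vTTTdTd   [S -> v]
vTTTdTd ⇒ vSvTTdTd   [T -> S v]
vSvTTdTd ⇒ vvvTTdTd   [S -> v]
vvvTTdTd ⇒ vvvdvTdTd   [T -> d v]
vvvdvTdTd ⇒ vvvdvdvdTd   [T -> d v]
vvvdvdvdTd ⇒ vvvdvdvddvd   [T -> d v]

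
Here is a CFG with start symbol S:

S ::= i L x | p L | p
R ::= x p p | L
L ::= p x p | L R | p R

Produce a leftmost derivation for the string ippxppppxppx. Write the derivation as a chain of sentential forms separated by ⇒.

S ⇒ iLx ⇒ ipRx ⇒ ipLx ⇒ ipLRx ⇒ ippRRx ⇒ ippxppRx ⇒ ippxppLx ⇒ ippxpppRx ⇒ ippxpppLx ⇒ ippxppppRx ⇒ ippxppppxppx

S ⇒ iLx   [S ::= i L x]
iLx ⇒ ipRx   [L ::= p R]
ipRx ⇒ ipLx   [R ::= L]
ipLx ⇒ ipLRx   [L ::= L R]
ipLRx ⇒ ippRRx   [L ::= p R]
ippRRx ⇒ ippxppRx   [R ::= x p p]
ippxppRx ⇒ ippxppLx   [R ::= L]
ippxppLx ⇒ ippxpppRx   [L ::= p R]
ippxpppRx ⇒ ippxpppLx   [R ::= L]
ippxpppLx ⇒ ippxppppRx   [L ::= p R]
ippxppppRx ⇒ ippxppppxppx   [R ::= x p p]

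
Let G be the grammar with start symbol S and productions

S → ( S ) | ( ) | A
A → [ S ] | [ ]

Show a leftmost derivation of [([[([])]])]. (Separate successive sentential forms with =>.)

S => A   [S → A]
A => [S]   [A → [ S ]]
[S] => [(S)]   [S → ( S )]
[(S)] => [(A)]   [S → A]
[(A)] => [([S])]   [A → [ S ]]
[([S])] => [([A])]   [S → A]
[([A])] => [([[S]])]   [A → [ S ]]
[([[S]])] => [([[(S)]])]   [S → ( S )]
[([[(S)]])] => [([[(A)]])]   [S → A]
[([[(A)]])] => [([[([])]])]   [A → [ ]]

S => A => [S] => [(S)] => [(A)] => [([S])] => [([A])] => [([[S]])] => [([[(S)]])] => [([[(A)]])] => [([[([])]])]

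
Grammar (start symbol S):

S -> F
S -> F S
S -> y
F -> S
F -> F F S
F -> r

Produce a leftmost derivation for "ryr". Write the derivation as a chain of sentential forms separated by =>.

S => FS => SS => FSS => rSS => ryS => ryF => ryr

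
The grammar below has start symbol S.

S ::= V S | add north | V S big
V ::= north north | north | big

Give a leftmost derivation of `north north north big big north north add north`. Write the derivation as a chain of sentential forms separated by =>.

S => V S => north north S => north north V S => north north north S => north north north V S => north north north big S => north north north big V S => north north north big big S => north north north big big V S => north north north big big north north S => north north north big big north north add north

S => V S   [S ::= V S]
V S => north north S   [V ::= north north]
north north S => north north V S   [S ::= V S]
north north V S => north north north S   [V ::= north]
north north north S => north north north V S   [S ::= V S]
north north north V S => north north north big S   [V ::= big]
north north north big S => north north north big V S   [S ::= V S]
north north north big V S => north north north big big S   [V ::= big]
north north north big big S => north north north big big V S   [S ::= V S]
north north north big big V S => north north north big big north north S   [V ::= north north]
north north north big big north north S => north north north big big north north add north   [S ::= add north]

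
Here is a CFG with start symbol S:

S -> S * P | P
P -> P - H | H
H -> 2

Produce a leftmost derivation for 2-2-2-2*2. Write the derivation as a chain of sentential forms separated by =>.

S => S*P   [S -> S * P]
S*P => P*P   [S -> P]
P*P => P-H*P   [P -> P - H]
P-H*P => P-H-H*P   [P -> P - H]
P-H-H*P => P-H-H-H*P   [P -> P - H]
P-H-H-H*P => H-H-H-H*P   [P -> H]
H-H-H-H*P => 2-H-H-H*P   [H -> 2]
2-H-H-H*P => 2-2-H-H*P   [H -> 2]
2-2-H-H*P => 2-2-2-H*P   [H -> 2]
2-2-2-H*P => 2-2-2-2*P   [H -> 2]
2-2-2-2*P => 2-2-2-2*H   [P -> H]
2-2-2-2*H => 2-2-2-2*2   [H -> 2]

S=>S*P=>P*P=>P-H*P=>P-H-H*P=>P-H-H-H*P=>H-H-H-H*P=>2-H-H-H*P=>2-2-H-H*P=>2-2-2-H*P=>2-2-2-2*P=>2-2-2-2*H=>2-2-2-2*2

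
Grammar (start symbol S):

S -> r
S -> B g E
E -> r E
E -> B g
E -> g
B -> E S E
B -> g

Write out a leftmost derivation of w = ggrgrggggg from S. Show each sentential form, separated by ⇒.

S ⇒ BgE ⇒ ESEgE ⇒ BgSEgE ⇒ ggSEgE ⇒ ggrEgE ⇒ ggrBggE ⇒ ggrESEggE ⇒ ggrgSEggE ⇒ ggrgrEggE ⇒ ggrgrgggE ⇒ ggrgrgggBg ⇒ ggrgrggggg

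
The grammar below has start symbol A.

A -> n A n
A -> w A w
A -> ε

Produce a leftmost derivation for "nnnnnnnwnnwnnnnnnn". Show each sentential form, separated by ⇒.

A ⇒ nAn ⇒ nnAnn ⇒ nnnAnnn ⇒ nnnnAnnnn ⇒ nnnnnAnnnnn ⇒ nnnnnnAnnnnnn ⇒ nnnnnnnAnnnnnnn ⇒ nnnnnnnwAwnnnnnnn ⇒ nnnnnnnwnAnwnnnnnnn ⇒ nnnnnnnwnnwnnnnnnn

A ⇒ nAn   [A -> n A n]
nAn ⇒ nnAnn   [A -> n A n]
nnAnn ⇒ nnnAnnn   [A -> n A n]
nnnAnnn ⇒ nnnnAnnnn   [A -> n A n]
nnnnAnnnn ⇒ nnnnnAnnnnn   [A -> n A n]
nnnnnAnnnnn ⇒ nnnnnnAnnnnnn   [A -> n A n]
nnnnnnAnnnnnn ⇒ nnnnnnnAnnnnnnn   [A -> n A n]
nnnnnnnAnnnnnnn ⇒ nnnnnnnwAwnnnnnnn   [A -> w A w]
nnnnnnnwAwnnnnnnn ⇒ nnnnnnnwnAnwnnnnnnn   [A -> n A n]
nnnnnnnwnAnwnnnnnnn ⇒ nnnnnnnwnnwnnnnnnn   [A -> ε]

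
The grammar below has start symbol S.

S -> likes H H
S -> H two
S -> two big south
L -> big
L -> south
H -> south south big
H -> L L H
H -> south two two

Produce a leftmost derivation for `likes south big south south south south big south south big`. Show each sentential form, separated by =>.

S => likes H H => likes L L H H => likes south L H H => likes south big H H => likes south big L L H H => likes south big south L H H => likes south big south south H H => likes south big south south south south big H => likes south big south south south south big south south big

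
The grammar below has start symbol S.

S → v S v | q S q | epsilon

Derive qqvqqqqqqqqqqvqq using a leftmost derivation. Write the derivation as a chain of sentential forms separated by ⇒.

S ⇒ qSq ⇒ qqSqq ⇒ qqvSvqq ⇒ qqvqSqvqq ⇒ qqvqqSqqvqq ⇒ qqvqqqSqqqvqq ⇒ qqvqqqqSqqqqvqq ⇒ qqvqqqqqSqqqqqvqq ⇒ qqvqqqqqqqqqqvqq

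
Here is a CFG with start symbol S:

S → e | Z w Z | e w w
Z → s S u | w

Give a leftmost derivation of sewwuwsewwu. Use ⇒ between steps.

S ⇒ ZwZ ⇒ sSuwZ ⇒ sewwuwZ ⇒ sewwuwsSu ⇒ sewwuwsewwu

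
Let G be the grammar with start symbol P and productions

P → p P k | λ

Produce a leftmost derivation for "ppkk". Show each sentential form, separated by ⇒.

P ⇒ pPk ⇒ ppPkk ⇒ ppkk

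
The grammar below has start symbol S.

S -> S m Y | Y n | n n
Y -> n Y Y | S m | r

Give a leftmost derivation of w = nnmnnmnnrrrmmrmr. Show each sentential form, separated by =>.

S => SmY   [S -> S m Y]
SmY => SmYmY   [S -> S m Y]
SmYmY => SmYmYmY   [S -> S m Y]
SmYmYmY => nnmYmYmY   [S -> n n]
nnmYmYmY => nnmSmmYmY   [Y -> S m]
nnmSmmYmY => nnmSmYmmYmY   [S -> S m Y]
nnmSmYmmYmY => nnmnnmYmmYmY   [S -> n n]
nnmnnmYmmYmY => nnmnnmnYYmmYmY   [Y -> n Y Y]
nnmnnmnYYmmYmY => nnmnnmnnYYYmmYmY   [Y -> n Y Y]
nnmnnmnnYYYmmYmY => nnmnnmnnrYYmmYmY   [Y -> r]
nnmnnmnnrYYmmYmY => nnmnnmnnrrYmmYmY   [Y -> r]
nnmnnmnnrrYmmYmY => nnmnnmnnrrrmmYmY   [Y -> r]
nnmnnmnnrrrmmYmY => nnmnnmnnrrrmmrmY   [Y -> r]
nnmnnmnnrrrmmrmY => nnmnnmnnrrrmmrmr   [Y -> r]

S => SmY => SmYmY => SmYmYmY => nnmYmYmY => nnmSmmYmY => nnmSmYmmYmY => nnmnnmYmmYmY => nnmnnmnYYmmYmY => nnmnnmnnYYYmmYmY => nnmnnmnnrYYmmYmY => nnmnnmnnrrYmmYmY => nnmnnmnnrrrmmYmY => nnmnnmnnrrrmmrmY => nnmnnmnnrrrmmrmr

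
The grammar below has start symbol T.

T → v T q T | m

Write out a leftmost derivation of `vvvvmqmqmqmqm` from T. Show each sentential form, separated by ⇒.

T ⇒ vTqT   [T → v T q T]
vTqT ⇒ vvTqTqT   [T → v T q T]
vvTqTqT ⇒ vvvTqTqTqT   [T → v T q T]
vvvTqTqTqT ⇒ vvvvTqTqTqTqT   [T → v T q T]
vvvvTqTqTqTqT ⇒ vvvvmqTqTqTqT   [T → m]
vvvvmqTqTqTqT ⇒ vvvvmqmqTqTqT   [T → m]
vvvvmqmqTqTqT ⇒ vvvvmqmqmqTqT   [T → m]
vvvvmqmqmqTqT ⇒ vvvvmqmqmqmqT   [T → m]
vvvvmqmqmqmqT ⇒ vvvvmqmqmqmqm   [T → m]

T ⇒ vTqT ⇒ vvTqTqT ⇒ vvvTqTqTqT ⇒ vvvvTqTqTqTqT ⇒ vvvvmqTqTqTqT ⇒ vvvvmqmqTqTqT ⇒ vvvvmqmqmqTqT ⇒ vvvvmqmqmqmqT ⇒ vvvvmqmqmqmqm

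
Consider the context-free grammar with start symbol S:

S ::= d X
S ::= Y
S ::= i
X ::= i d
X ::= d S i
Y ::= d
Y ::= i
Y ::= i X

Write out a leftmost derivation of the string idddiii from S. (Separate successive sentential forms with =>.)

S => Y => iX => idSi => iddXi => idddSii => idddiii

S => Y   [S ::= Y]
Y => iX   [Y ::= i X]
iX => idSi   [X ::= d S i]
idSi => iddXi   [S ::= d X]
iddXi => idddSii   [X ::= d S i]
idddSii => idddiii   [S ::= i]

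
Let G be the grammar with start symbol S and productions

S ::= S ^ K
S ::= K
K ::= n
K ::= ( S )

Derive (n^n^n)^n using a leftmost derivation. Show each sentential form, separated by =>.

S => S^K => K^K => (S)^K => (S^K)^K => (S^K^K)^K => (K^K^K)^K => (n^K^K)^K => (n^n^K)^K => (n^n^n)^K => (n^n^n)^n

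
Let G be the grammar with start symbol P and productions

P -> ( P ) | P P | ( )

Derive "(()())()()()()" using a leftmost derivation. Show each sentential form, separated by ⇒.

P ⇒ PP   [P -> P P]
PP ⇒ PPP   [P -> P P]
PPP ⇒ PPPP   [P -> P P]
PPPP ⇒ PPPPP   [P -> P P]
PPPPP ⇒ (P)PPPP   [P -> ( P )]
(P)PPPP ⇒ (PP)PPPP   [P -> P P]
(PP)PPPP ⇒ (()P)PPPP   [P -> ( )]
(()P)PPPP ⇒ (()())PPPP   [P -> ( )]
(()())PPPP ⇒ (()())()PPP   [P -> ( )]
(()())()PPP ⇒ (()())()()PP   [P -> ( )]
(()())()()PP ⇒ (()())()()()P   [P -> ( )]
(()())()()()P ⇒ (()())()()()()   [P -> ( )]

P⇒PP⇒PPP⇒PPPP⇒PPPPP⇒(P)PPPP⇒(PP)PPPP⇒(()P)PPPP⇒(()())PPPP⇒(()())()PPP⇒(()())()()PP⇒(()())()()()P⇒(()())()()()()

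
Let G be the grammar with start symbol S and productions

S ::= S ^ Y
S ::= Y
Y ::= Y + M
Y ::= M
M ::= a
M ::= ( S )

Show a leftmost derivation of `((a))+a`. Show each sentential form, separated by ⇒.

S ⇒ Y ⇒ Y+M ⇒ M+M ⇒ (S)+M ⇒ (Y)+M ⇒ (M)+M ⇒ ((S))+M ⇒ ((Y))+M ⇒ ((M))+M ⇒ ((a))+M ⇒ ((a))+a

S ⇒ Y   [S ::= Y]
Y ⇒ Y+M   [Y ::= Y + M]
Y+M ⇒ M+M   [Y ::= M]
M+M ⇒ (S)+M   [M ::= ( S )]
(S)+M ⇒ (Y)+M   [S ::= Y]
(Y)+M ⇒ (M)+M   [Y ::= M]
(M)+M ⇒ ((S))+M   [M ::= ( S )]
((S))+M ⇒ ((Y))+M   [S ::= Y]
((Y))+M ⇒ ((M))+M   [Y ::= M]
((M))+M ⇒ ((a))+M   [M ::= a]
((a))+M ⇒ ((a))+a   [M ::= a]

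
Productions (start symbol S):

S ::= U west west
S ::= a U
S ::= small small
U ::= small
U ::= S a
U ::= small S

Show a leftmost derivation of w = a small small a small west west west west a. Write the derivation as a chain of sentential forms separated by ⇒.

S ⇒ a U ⇒ a S a ⇒ a U west west a ⇒ a small S west west a ⇒ a small U west west west west a ⇒ a small small S west west west west a ⇒ a small small a U west west west west a ⇒ a small small a small west west west west a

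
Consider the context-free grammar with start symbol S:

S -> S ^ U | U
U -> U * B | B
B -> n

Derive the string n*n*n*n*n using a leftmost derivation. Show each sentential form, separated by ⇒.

S ⇒ U ⇒ U*B ⇒ U*B*B ⇒ U*B*B*B ⇒ U*B*B*B*B ⇒ B*B*B*B*B ⇒ n*B*B*B*B ⇒ n*n*B*B*B ⇒ n*n*n*B*B ⇒ n*n*n*n*B ⇒ n*n*n*n*n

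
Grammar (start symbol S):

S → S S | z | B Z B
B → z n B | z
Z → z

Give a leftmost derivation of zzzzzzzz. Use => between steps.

S=>SS=>SSS=>SSSS=>SSSSS=>SSSSSS=>BZBSSSSS=>zZBSSSSS=>zzBSSSSS=>zzzSSSSS=>zzzzSSSS=>zzzzzSSS=>zzzzzzSS=>zzzzzzzS=>zzzzzzzz

S => SS   [S → S S]
SS => SSS   [S → S S]
SSS => SSSS   [S → S S]
SSSS => SSSSS   [S → S S]
SSSSS => SSSSSS   [S → S S]
SSSSSS => BZBSSSSS   [S → B Z B]
BZBSSSSS => zZBSSSSS   [B → z]
zZBSSSSS => zzBSSSSS   [Z → z]
zzBSSSSS => zzzSSSSS   [B → z]
zzzSSSSS => zzzzSSSS   [S → z]
zzzzSSSS => zzzzzSSS   [S → z]
zzzzzSSS => zzzzzzSS   [S → z]
zzzzzzSS => zzzzzzzS   [S → z]
zzzzzzzS => zzzzzzzz   [S → z]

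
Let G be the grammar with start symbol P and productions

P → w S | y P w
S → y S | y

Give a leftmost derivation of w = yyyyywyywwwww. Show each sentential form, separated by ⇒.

P ⇒ yPw   [P → y P w]
yPw ⇒ yyPww   [P → y P w]
yyPww ⇒ yyyPwww   [P → y P w]
yyyPwww ⇒ yyyyPwwww   [P → y P w]
yyyyPwwww ⇒ yyyyyPwwwww   [P → y P w]
yyyyyPwwwww ⇒ yyyyywSwwwww   [P → w S]
yyyyywSwwwww ⇒ yyyyywySwwwww   [S → y S]
yyyyywySwwwww ⇒ yyyyywyywwwww   [S → y]

P ⇒ yPw ⇒ yyPww ⇒ yyyPwww ⇒ yyyyPwwww ⇒ yyyyyPwwwww ⇒ yyyyywSwwwww ⇒ yyyyywySwwwww ⇒ yyyyywyywwwww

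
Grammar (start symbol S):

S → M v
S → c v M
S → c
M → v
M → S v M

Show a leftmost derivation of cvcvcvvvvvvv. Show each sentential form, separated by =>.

S => Mv => SvMv => cvMvMv => cvSvMvMv => cvcvMvMvMv => cvcvSvMvMvMv => cvcvcvMvMvMv => cvcvcvvvMvMv => cvcvcvvvvvMv => cvcvcvvvvvvv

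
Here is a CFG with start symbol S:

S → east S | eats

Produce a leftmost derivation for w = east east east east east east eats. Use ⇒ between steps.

S ⇒ east S   [S → east S]
east S ⇒ east east S   [S → east S]
east east S ⇒ east east east S   [S → east S]
east east east S ⇒ east east east east S   [S → east S]
east east east east S ⇒ east east east east east S   [S → east S]
east east east east east S ⇒ east east east east east east S   [S → east S]
east east east east east east S ⇒ east east east east east east eats   [S → eats]

S ⇒ east S ⇒ east east S ⇒ east east east S ⇒ east east east east S ⇒ east east east east east S ⇒ east east east east east east S ⇒ east east east east east east eats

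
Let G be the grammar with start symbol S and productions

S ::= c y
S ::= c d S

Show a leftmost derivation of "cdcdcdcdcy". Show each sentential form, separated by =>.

S => cdS => cdcdS => cdcdcdS => cdcdcdcdS => cdcdcdcdcy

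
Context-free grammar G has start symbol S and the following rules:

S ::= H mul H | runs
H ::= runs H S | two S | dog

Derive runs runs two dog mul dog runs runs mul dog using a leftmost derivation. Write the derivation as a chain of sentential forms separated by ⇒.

S ⇒ H mul H ⇒ runs H S mul H ⇒ runs runs H S S mul H ⇒ runs runs two S S S mul H ⇒ runs runs two H mul H S S mul H ⇒ runs runs two dog mul H S S mul H ⇒ runs runs two dog mul dog S S mul H ⇒ runs runs two dog mul dog runs S mul H ⇒ runs runs two dog mul dog runs runs mul H ⇒ runs runs two dog mul dog runs runs mul dog

S ⇒ H mul H   [S ::= H mul H]
H mul H ⇒ runs H S mul H   [H ::= runs H S]
runs H S mul H ⇒ runs runs H S S mul H   [H ::= runs H S]
runs runs H S S mul H ⇒ runs runs two S S S mul H   [H ::= two S]
runs runs two S S S mul H ⇒ runs runs two H mul H S S mul H   [S ::= H mul H]
runs runs two H mul H S S mul H ⇒ runs runs two dog mul H S S mul H   [H ::= dog]
runs runs two dog mul H S S mul H ⇒ runs runs two dog mul dog S S mul H   [H ::= dog]
runs runs two dog mul dog S S mul H ⇒ runs runs two dog mul dog runs S mul H   [S ::= runs]
runs runs two dog mul dog runs S mul H ⇒ runs runs two dog mul dog runs runs mul H   [S ::= runs]
runs runs two dog mul dog runs runs mul H ⇒ runs runs two dog mul dog runs runs mul dog   [H ::= dog]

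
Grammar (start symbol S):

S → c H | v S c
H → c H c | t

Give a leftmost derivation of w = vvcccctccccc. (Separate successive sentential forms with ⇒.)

S ⇒ vSc ⇒ vvScc ⇒ vvcHcc ⇒ vvccHccc ⇒ vvcccHcccc ⇒ vvccccHccccc ⇒ vvcccctccccc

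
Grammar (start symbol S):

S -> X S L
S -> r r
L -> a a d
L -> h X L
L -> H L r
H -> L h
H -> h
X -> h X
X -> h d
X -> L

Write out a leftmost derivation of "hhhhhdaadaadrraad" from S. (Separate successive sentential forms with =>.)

S=>XSL=>hXSL=>hhXSL=>hhLSL=>hhhXLSL=>hhhLLSL=>hhhhXLLSL=>hhhhhdLLSL=>hhhhhdaadLSL=>hhhhhdaadaadSL=>hhhhhdaadaadrrL=>hhhhhdaadaadrraad

S => XSL   [S -> X S L]
XSL => hXSL   [X -> h X]
hXSL => hhXSL   [X -> h X]
hhXSL => hhLSL   [X -> L]
hhLSL => hhhXLSL   [L -> h X L]
hhhXLSL => hhhLLSL   [X -> L]
hhhLLSL => hhhhXLLSL   [L -> h X L]
hhhhXLLSL => hhhhhdLLSL   [X -> h d]
hhhhhdLLSL => hhhhhdaadLSL   [L -> a a d]
hhhhhdaadLSL => hhhhhdaadaadSL   [L -> a a d]
hhhhhdaadaadSL => hhhhhdaadaadrrL   [S -> r r]
hhhhhdaadaadrrL => hhhhhdaadaadrraad   [L -> a a d]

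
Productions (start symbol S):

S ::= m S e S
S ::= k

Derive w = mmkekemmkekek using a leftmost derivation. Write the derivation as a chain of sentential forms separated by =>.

S => mSeS   [S ::= m S e S]
mSeS => mmSeSeS   [S ::= m S e S]
mmSeSeS => mmkeSeS   [S ::= k]
mmkeSeS => mmkekeS   [S ::= k]
mmkekeS => mmkekemSeS   [S ::= m S e S]
mmkekemSeS => mmkekemmSeSeS   [S ::= m S e S]
mmkekemmSeSeS => mmkekemmkeSeS   [S ::= k]
mmkekemmkeSeS => mmkekemmkekeS   [S ::= k]
mmkekemmkekeS => mmkekemmkekek   [S ::= k]

S => mSeS => mmSeSeS => mmkeSeS => mmkekeS => mmkekemSeS => mmkekemmSeSeS => mmkekemmkeSeS => mmkekemmkekeS => mmkekemmkekek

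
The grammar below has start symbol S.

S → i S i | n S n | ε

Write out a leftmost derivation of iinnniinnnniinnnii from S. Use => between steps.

S=>iSi=>iiSii=>iinSnii=>iinnSnnii=>iinnnSnnnii=>iinnniSinnnii=>iinnniiSiinnnii=>iinnniinSniinnnii=>iinnniinnSnniinnnii=>iinnniinnnniinnnii

S => iSi   [S → i S i]
iSi => iiSii   [S → i S i]
iiSii => iinSnii   [S → n S n]
iinSnii => iinnSnnii   [S → n S n]
iinnSnnii => iinnnSnnnii   [S → n S n]
iinnnSnnnii => iinnniSinnnii   [S → i S i]
iinnniSinnnii => iinnniiSiinnnii   [S → i S i]
iinnniiSiinnnii => iinnniinSniinnnii   [S → n S n]
iinnniinSniinnnii => iinnniinnSnniinnnii   [S → n S n]
iinnniinnSnniinnnii => iinnniinnnniinnnii   [S → ε]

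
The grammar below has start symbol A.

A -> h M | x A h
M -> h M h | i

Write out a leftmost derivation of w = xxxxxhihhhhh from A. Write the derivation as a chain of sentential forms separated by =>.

A => xAh => xxAhh => xxxAhhh => xxxxAhhhh => xxxxxAhhhhh => xxxxxhMhhhhh => xxxxxhihhhhh

A => xAh   [A -> x A h]
xAh => xxAhh   [A -> x A h]
xxAhh => xxxAhhh   [A -> x A h]
xxxAhhh => xxxxAhhhh   [A -> x A h]
xxxxAhhhh => xxxxxAhhhhh   [A -> x A h]
xxxxxAhhhhh => xxxxxhMhhhhh   [A -> h M]
xxxxxhMhhhhh => xxxxxhihhhhh   [M -> i]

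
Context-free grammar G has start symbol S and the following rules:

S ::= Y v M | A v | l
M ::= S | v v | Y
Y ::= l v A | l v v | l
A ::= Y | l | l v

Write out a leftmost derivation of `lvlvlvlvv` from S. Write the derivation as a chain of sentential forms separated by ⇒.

S ⇒ YvM ⇒ lvAvM ⇒ lvlvM ⇒ lvlvY ⇒ lvlvlvA ⇒ lvlvlvY ⇒ lvlvlvlvv

S ⇒ YvM   [S ::= Y v M]
YvM ⇒ lvAvM   [Y ::= l v A]
lvAvM ⇒ lvlvM   [A ::= l]
lvlvM ⇒ lvlvY   [M ::= Y]
lvlvY ⇒ lvlvlvA   [Y ::= l v A]
lvlvlvA ⇒ lvlvlvY   [A ::= Y]
lvlvlvY ⇒ lvlvlvlvv   [Y ::= l v v]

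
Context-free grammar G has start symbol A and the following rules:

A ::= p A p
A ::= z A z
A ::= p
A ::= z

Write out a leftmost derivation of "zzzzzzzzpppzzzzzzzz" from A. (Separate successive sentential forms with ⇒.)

A⇒zAz⇒zzAzz⇒zzzAzzz⇒zzzzAzzzz⇒zzzzzAzzzzz⇒zzzzzzAzzzzzz⇒zzzzzzzAzzzzzzz⇒zzzzzzzzAzzzzzzzz⇒zzzzzzzzpApzzzzzzzz⇒zzzzzzzzpppzzzzzzzz

A ⇒ zAz   [A ::= z A z]
zAz ⇒ zzAzz   [A ::= z A z]
zzAzz ⇒ zzzAzzz   [A ::= z A z]
zzzAzzz ⇒ zzzzAzzzz   [A ::= z A z]
zzzzAzzzz ⇒ zzzzzAzzzzz   [A ::= z A z]
zzzzzAzzzzz ⇒ zzzzzzAzzzzzz   [A ::= z A z]
zzzzzzAzzzzzz ⇒ zzzzzzzAzzzzzzz   [A ::= z A z]
zzzzzzzAzzzzzzz ⇒ zzzzzzzzAzzzzzzzz   [A ::= z A z]
zzzzzzzzAzzzzzzzz ⇒ zzzzzzzzpApzzzzzzzz   [A ::= p A p]
zzzzzzzzpApzzzzzzzz ⇒ zzzzzzzzpppzzzzzzzz   [A ::= p]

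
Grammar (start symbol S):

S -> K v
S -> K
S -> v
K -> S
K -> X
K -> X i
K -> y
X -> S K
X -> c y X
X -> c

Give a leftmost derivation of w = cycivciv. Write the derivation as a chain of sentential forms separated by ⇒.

S ⇒ Kv ⇒ Xiv ⇒ SKiv ⇒ KvKiv ⇒ XivKiv ⇒ cyXivKiv ⇒ cycivKiv ⇒ cycivXiv ⇒ cycivciv

S ⇒ Kv   [S -> K v]
Kv ⇒ Xiv   [K -> X i]
Xiv ⇒ SKiv   [X -> S K]
SKiv ⇒ KvKiv   [S -> K v]
KvKiv ⇒ XivKiv   [K -> X i]
XivKiv ⇒ cyXivKiv   [X -> c y X]
cyXivKiv ⇒ cycivKiv   [X -> c]
cycivKiv ⇒ cycivXiv   [K -> X]
cycivXiv ⇒ cycivciv   [X -> c]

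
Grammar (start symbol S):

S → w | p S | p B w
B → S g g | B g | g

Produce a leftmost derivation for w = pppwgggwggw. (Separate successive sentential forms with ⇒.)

S ⇒ pBw ⇒ pSggw ⇒ ppBwggw ⇒ ppBgwggw ⇒ ppSgggwggw ⇒ pppSgggwggw ⇒ pppwgggwggw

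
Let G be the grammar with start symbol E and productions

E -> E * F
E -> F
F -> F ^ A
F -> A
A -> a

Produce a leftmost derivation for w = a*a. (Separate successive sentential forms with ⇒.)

E ⇒ E*F   [E -> E * F]
E*F ⇒ F*F   [E -> F]
F*F ⇒ A*F   [F -> A]
A*F ⇒ a*F   [A -> a]
a*F ⇒ a*A   [F -> A]
a*A ⇒ a*a   [A -> a]

E ⇒ E*F ⇒ F*F ⇒ A*F ⇒ a*F ⇒ a*A ⇒ a*a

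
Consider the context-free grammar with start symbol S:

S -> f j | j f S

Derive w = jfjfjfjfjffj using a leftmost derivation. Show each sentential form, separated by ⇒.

S⇒jfS⇒jfjfS⇒jfjfjfS⇒jfjfjfjfS⇒jfjfjfjfjfS⇒jfjfjfjfjffj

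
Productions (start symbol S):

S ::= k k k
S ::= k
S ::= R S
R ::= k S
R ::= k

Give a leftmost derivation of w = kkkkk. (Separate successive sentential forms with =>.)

S => RS   [S ::= R S]
RS => kS   [R ::= k]
kS => kRS   [S ::= R S]
kRS => kkS   [R ::= k]
kkS => kkkkk   [S ::= k k k]

S => RS => kS => kRS => kkS => kkkkk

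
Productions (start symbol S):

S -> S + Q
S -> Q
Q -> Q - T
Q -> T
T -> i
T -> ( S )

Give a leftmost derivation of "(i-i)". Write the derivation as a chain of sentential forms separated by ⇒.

S ⇒ Q   [S -> Q]
Q ⇒ T   [Q -> T]
T ⇒ (S)   [T -> ( S )]
(S) ⇒ (Q)   [S -> Q]
(Q) ⇒ (Q-T)   [Q -> Q - T]
(Q-T) ⇒ (T-T)   [Q -> T]
(T-T) ⇒ (i-T)   [T -> i]
(i-T) ⇒ (i-i)   [T -> i]

S⇒Q⇒T⇒(S)⇒(Q)⇒(Q-T)⇒(T-T)⇒(i-T)⇒(i-i)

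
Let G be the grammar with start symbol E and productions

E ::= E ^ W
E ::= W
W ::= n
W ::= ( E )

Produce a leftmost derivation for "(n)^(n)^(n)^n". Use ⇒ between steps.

E ⇒ E^W   [E ::= E ^ W]
E^W ⇒ E^W^W   [E ::= E ^ W]
E^W^W ⇒ E^W^W^W   [E ::= E ^ W]
E^W^W^W ⇒ W^W^W^W   [E ::= W]
W^W^W^W ⇒ (E)^W^W^W   [W ::= ( E )]
(E)^W^W^W ⇒ (W)^W^W^W   [E ::= W]
(W)^W^W^W ⇒ (n)^W^W^W   [W ::= n]
(n)^W^W^W ⇒ (n)^(E)^W^W   [W ::= ( E )]
(n)^(E)^W^W ⇒ (n)^(W)^W^W   [E ::= W]
(n)^(W)^W^W ⇒ (n)^(n)^W^W   [W ::= n]
(n)^(n)^W^W ⇒ (n)^(n)^(E)^W   [W ::= ( E )]
(n)^(n)^(E)^W ⇒ (n)^(n)^(W)^W   [E ::= W]
(n)^(n)^(W)^W ⇒ (n)^(n)^(n)^W   [W ::= n]
(n)^(n)^(n)^W ⇒ (n)^(n)^(n)^n   [W ::= n]

E ⇒ E^W ⇒ E^W^W ⇒ E^W^W^W ⇒ W^W^W^W ⇒ (E)^W^W^W ⇒ (W)^W^W^W ⇒ (n)^W^W^W ⇒ (n)^(E)^W^W ⇒ (n)^(W)^W^W ⇒ (n)^(n)^W^W ⇒ (n)^(n)^(E)^W ⇒ (n)^(n)^(W)^W ⇒ (n)^(n)^(n)^W ⇒ (n)^(n)^(n)^n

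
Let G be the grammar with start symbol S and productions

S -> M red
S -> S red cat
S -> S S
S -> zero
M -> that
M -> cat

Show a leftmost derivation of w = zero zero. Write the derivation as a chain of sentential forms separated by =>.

S => S S => zero S => zero zero

S => S S   [S -> S S]
S S => zero S   [S -> zero]
zero S => zero zero   [S -> zero]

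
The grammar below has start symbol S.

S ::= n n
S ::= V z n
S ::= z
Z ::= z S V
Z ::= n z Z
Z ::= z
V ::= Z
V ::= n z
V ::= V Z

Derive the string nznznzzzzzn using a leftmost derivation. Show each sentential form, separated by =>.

S=>Vzn=>VZzn=>nzZzn=>nznzZzn=>nznznzZzn=>nznznzzSVzn=>nznznzzzVzn=>nznznzzzZzn=>nznznzzzzzn

S => Vzn   [S ::= V z n]
Vzn => VZzn   [V ::= V Z]
VZzn => nzZzn   [V ::= n z]
nzZzn => nznzZzn   [Z ::= n z Z]
nznzZzn => nznznzZzn   [Z ::= n z Z]
nznznzZzn => nznznzzSVzn   [Z ::= z S V]
nznznzzSVzn => nznznzzzVzn   [S ::= z]
nznznzzzVzn => nznznzzzZzn   [V ::= Z]
nznznzzzZzn => nznznzzzzzn   [Z ::= z]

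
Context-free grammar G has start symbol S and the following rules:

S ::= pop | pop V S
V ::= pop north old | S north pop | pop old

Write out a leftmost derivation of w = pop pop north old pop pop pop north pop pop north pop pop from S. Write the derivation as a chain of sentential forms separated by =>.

S => pop V S   [S ::= pop V S]
pop V S => pop pop north old S   [V ::= pop north old]
pop pop north old S => pop pop north old pop V S   [S ::= pop V S]
pop pop north old pop V S => pop pop north old pop S north pop S   [V ::= S north pop]
pop pop north old pop S north pop S => pop pop north old pop pop V S north pop S   [S ::= pop V S]
pop pop north old pop pop V S north pop S => pop pop north old pop pop S north pop S north pop S   [V ::= S north pop]
pop pop north old pop pop S north pop S north pop S => pop pop north old pop pop pop north pop S north pop S   [S ::= pop]
pop pop north old pop pop pop north pop S north pop S => pop pop north old pop pop pop north pop pop north pop S   [S ::= pop]
pop pop north old pop pop pop north pop pop north pop S => pop pop north old pop pop pop north pop pop north pop pop   [S ::= pop]

S => pop V S => pop pop north old S => pop pop north old pop V S => pop pop north old pop S north pop S => pop pop north old pop pop V S north pop S => pop pop north old pop pop S north pop S north pop S => pop pop north old pop pop pop north pop S north pop S => pop pop north old pop pop pop north pop pop north pop S => pop pop north old pop pop pop north pop pop north pop pop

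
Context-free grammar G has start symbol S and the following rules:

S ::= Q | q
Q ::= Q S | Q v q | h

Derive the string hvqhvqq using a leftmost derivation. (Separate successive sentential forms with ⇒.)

S ⇒ Q   [S ::= Q]
Q ⇒ QS   [Q ::= Q S]
QS ⇒ QSS   [Q ::= Q S]
QSS ⇒ QvqSS   [Q ::= Q v q]
QvqSS ⇒ hvqSS   [Q ::= h]
hvqSS ⇒ hvqQS   [S ::= Q]
hvqQS ⇒ hvqQvqS   [Q ::= Q v q]
hvqQvqS ⇒ hvqhvqS   [Q ::= h]
hvqhvqS ⇒ hvqhvqq   [S ::= q]

S ⇒ Q ⇒ QS ⇒ QSS ⇒ QvqSS ⇒ hvqSS ⇒ hvqQS ⇒ hvqQvqS ⇒ hvqhvqS ⇒ hvqhvqq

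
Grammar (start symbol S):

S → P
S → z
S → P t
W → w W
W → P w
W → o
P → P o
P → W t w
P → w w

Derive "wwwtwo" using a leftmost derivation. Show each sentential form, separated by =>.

S=>P=>Po=>Wtwo=>Pwtwo=>wwwtwo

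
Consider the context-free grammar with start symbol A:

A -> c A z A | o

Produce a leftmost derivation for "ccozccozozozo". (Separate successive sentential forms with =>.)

A => cAzA   [A -> c A z A]
cAzA => ccAzAzA   [A -> c A z A]
ccAzAzA => ccozAzA   [A -> o]
ccozAzA => ccozcAzAzA   [A -> c A z A]
ccozcAzAzA => ccozccAzAzAzA   [A -> c A z A]
ccozccAzAzAzA => ccozccozAzAzA   [A -> o]
ccozccozAzAzA => ccozccozozAzA   [A -> o]
ccozccozozAzA => ccozccozozozA   [A -> o]
ccozccozozozA => ccozccozozozo   [A -> o]

A => cAzA => ccAzAzA => ccozAzA => ccozcAzAzA => ccozccAzAzAzA => ccozccozAzAzA => ccozccozozAzA => ccozccozozozA => ccozccozozozo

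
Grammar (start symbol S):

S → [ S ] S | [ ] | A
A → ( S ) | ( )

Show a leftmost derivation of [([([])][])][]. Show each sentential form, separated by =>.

S=>[S]S=>[A]S=>[(S)]S=>[([S]S)]S=>[([A]S)]S=>[([(S)]S)]S=>[([([])]S)]S=>[([([])][])]S=>[([([])][])][]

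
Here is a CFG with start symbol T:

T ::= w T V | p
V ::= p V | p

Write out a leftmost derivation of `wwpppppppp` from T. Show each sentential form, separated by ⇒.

T ⇒ wTV   [T ::= w T V]
wTV ⇒ wwTVV   [T ::= w T V]
wwTVV ⇒ wwpVV   [T ::= p]
wwpVV ⇒ wwppV   [V ::= p]
wwppV ⇒ wwpppV   [V ::= p V]
wwpppV ⇒ wwppppV   [V ::= p V]
wwppppV ⇒ wwpppppV   [V ::= p V]
wwpppppV ⇒ wwppppppV   [V ::= p V]
wwppppppV ⇒ wwpppppppV   [V ::= p V]
wwpppppppV ⇒ wwpppppppp   [V ::= p]

T⇒wTV⇒wwTVV⇒wwpVV⇒wwppV⇒wwpppV⇒wwppppV⇒wwpppppV⇒wwppppppV⇒wwpppppppV⇒wwpppppppp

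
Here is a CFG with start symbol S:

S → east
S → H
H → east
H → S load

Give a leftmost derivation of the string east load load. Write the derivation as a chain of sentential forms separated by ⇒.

S ⇒ H ⇒ S load ⇒ H load ⇒ S load load ⇒ H load load ⇒ east load load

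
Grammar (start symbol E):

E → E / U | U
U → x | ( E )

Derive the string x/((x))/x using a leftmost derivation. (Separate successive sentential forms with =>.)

E => E/U   [E → E / U]
E/U => E/U/U   [E → E / U]
E/U/U => U/U/U   [E → U]
U/U/U => x/U/U   [U → x]
x/U/U => x/(E)/U   [U → ( E )]
x/(E)/U => x/(U)/U   [E → U]
x/(U)/U => x/((E))/U   [U → ( E )]
x/((E))/U => x/((U))/U   [E → U]
x/((U))/U => x/((x))/U   [U → x]
x/((x))/U => x/((x))/x   [U → x]

E=>E/U=>E/U/U=>U/U/U=>x/U/U=>x/(E)/U=>x/(U)/U=>x/((E))/U=>x/((U))/U=>x/((x))/U=>x/((x))/x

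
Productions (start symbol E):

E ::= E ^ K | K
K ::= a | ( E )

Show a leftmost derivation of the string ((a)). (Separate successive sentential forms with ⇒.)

E ⇒ K ⇒ (E) ⇒ (K) ⇒ ((E)) ⇒ ((K)) ⇒ ((a))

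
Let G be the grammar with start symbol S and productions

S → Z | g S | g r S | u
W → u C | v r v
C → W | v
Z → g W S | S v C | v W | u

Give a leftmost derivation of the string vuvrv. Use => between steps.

S => Z => vW => vuC => vuW => vuvrv

S => Z   [S → Z]
Z => vW   [Z → v W]
vW => vuC   [W → u C]
vuC => vuW   [C → W]
vuW => vuvrv   [W → v r v]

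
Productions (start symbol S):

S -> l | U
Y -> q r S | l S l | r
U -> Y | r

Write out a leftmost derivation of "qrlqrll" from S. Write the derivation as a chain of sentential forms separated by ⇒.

S ⇒ U ⇒ Y ⇒ qrS ⇒ qrU ⇒ qrY ⇒ qrlSl ⇒ qrlUl ⇒ qrlYl ⇒ qrlqrSl ⇒ qrlqrll

S ⇒ U   [S -> U]
U ⇒ Y   [U -> Y]
Y ⇒ qrS   [Y -> q r S]
qrS ⇒ qrU   [S -> U]
qrU ⇒ qrY   [U -> Y]
qrY ⇒ qrlSl   [Y -> l S l]
qrlSl ⇒ qrlUl   [S -> U]
qrlUl ⇒ qrlYl   [U -> Y]
qrlYl ⇒ qrlqrSl   [Y -> q r S]
qrlqrSl ⇒ qrlqrll   [S -> l]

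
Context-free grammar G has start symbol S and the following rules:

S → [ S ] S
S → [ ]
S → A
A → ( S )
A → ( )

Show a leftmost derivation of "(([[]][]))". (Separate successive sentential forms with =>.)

S => A   [S → A]
A => (S)   [A → ( S )]
(S) => (A)   [S → A]
(A) => ((S))   [A → ( S )]
((S)) => (([S]S))   [S → [ S ] S]
(([S]S)) => (([[]]S))   [S → [ ]]
(([[]]S)) => (([[]][]))   [S → [ ]]

S => A => (S) => (A) => ((S)) => (([S]S)) => (([[]]S)) => (([[]][]))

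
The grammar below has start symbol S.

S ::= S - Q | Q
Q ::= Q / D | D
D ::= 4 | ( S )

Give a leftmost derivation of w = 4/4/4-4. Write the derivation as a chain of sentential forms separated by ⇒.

S ⇒ S-Q ⇒ Q-Q ⇒ Q/D-Q ⇒ Q/D/D-Q ⇒ D/D/D-Q ⇒ 4/D/D-Q ⇒ 4/4/D-Q ⇒ 4/4/4-Q ⇒ 4/4/4-D ⇒ 4/4/4-4

S ⇒ S-Q   [S ::= S - Q]
S-Q ⇒ Q-Q   [S ::= Q]
Q-Q ⇒ Q/D-Q   [Q ::= Q / D]
Q/D-Q ⇒ Q/D/D-Q   [Q ::= Q / D]
Q/D/D-Q ⇒ D/D/D-Q   [Q ::= D]
D/D/D-Q ⇒ 4/D/D-Q   [D ::= 4]
4/D/D-Q ⇒ 4/4/D-Q   [D ::= 4]
4/4/D-Q ⇒ 4/4/4-Q   [D ::= 4]
4/4/4-Q ⇒ 4/4/4-D   [Q ::= D]
4/4/4-D ⇒ 4/4/4-4   [D ::= 4]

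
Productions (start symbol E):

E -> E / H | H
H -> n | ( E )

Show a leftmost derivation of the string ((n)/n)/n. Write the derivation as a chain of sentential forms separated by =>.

E => E/H   [E -> E / H]
E/H => H/H   [E -> H]
H/H => (E)/H   [H -> ( E )]
(E)/H => (E/H)/H   [E -> E / H]
(E/H)/H => (H/H)/H   [E -> H]
(H/H)/H => ((E)/H)/H   [H -> ( E )]
((E)/H)/H => ((H)/H)/H   [E -> H]
((H)/H)/H => ((n)/H)/H   [H -> n]
((n)/H)/H => ((n)/n)/H   [H -> n]
((n)/n)/H => ((n)/n)/n   [H -> n]

E => E/H => H/H => (E)/H => (E/H)/H => (H/H)/H => ((E)/H)/H => ((H)/H)/H => ((n)/H)/H => ((n)/n)/H => ((n)/n)/n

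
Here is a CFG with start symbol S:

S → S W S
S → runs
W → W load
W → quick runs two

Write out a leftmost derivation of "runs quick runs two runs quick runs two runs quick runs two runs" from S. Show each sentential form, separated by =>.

S => S W S => S W S W S => S W S W S W S => runs W S W S W S => runs quick runs two S W S W S => runs quick runs two runs W S W S => runs quick runs two runs quick runs two S W S => runs quick runs two runs quick runs two runs W S => runs quick runs two runs quick runs two runs quick runs two S => runs quick runs two runs quick runs two runs quick runs two runs

S => S W S   [S → S W S]
S W S => S W S W S   [S → S W S]
S W S W S => S W S W S W S   [S → S W S]
S W S W S W S => runs W S W S W S   [S → runs]
runs W S W S W S => runs quick runs two S W S W S   [W → quick runs two]
runs quick runs two S W S W S => runs quick runs two runs W S W S   [S → runs]
runs quick runs two runs W S W S => runs quick runs two runs quick runs two S W S   [W → quick runs two]
runs quick runs two runs quick runs two S W S => runs quick runs two runs quick runs two runs W S   [S → runs]
runs quick runs two runs quick runs two runs W S => runs quick runs two runs quick runs two runs quick runs two S   [W → quick runs two]
runs quick runs two runs quick runs two runs quick runs two S => runs quick runs two runs quick runs two runs quick runs two runs   [S → runs]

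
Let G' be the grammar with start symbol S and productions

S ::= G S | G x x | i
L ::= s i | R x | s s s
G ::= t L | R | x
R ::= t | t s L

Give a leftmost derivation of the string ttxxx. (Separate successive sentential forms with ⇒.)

S ⇒ GS ⇒ RS ⇒ tS ⇒ tGS ⇒ tRS ⇒ ttS ⇒ ttGxx ⇒ ttxxx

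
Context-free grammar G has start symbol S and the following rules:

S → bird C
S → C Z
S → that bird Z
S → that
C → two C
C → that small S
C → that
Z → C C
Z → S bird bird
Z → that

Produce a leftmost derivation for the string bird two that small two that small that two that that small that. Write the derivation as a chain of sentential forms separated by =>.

S => bird C   [S → bird C]
bird C => bird two C   [C → two C]
bird two C => bird two that small S   [C → that small S]
bird two that small S => bird two that small C Z   [S → C Z]
bird two that small C Z => bird two that small two C Z   [C → two C]
bird two that small two C Z => bird two that small two that small S Z   [C → that small S]
bird two that small two that small S Z => bird two that small two that small that Z   [S → that]
bird two that small two that small that Z => bird two that small two that small that C C   [Z → C C]
bird two that small two that small that C C => bird two that small two that small that two C C   [C → two C]
bird two that small two that small that two C C => bird two that small two that small that two that C   [C → that]
bird two that small two that small that two that C => bird two that small two that small that two that that small S   [C → that small S]
bird two that small two that small that two that that small S => bird two that small two that small that two that that small that   [S → that]

S => bird C => bird two C => bird two that small S => bird two that small C Z => bird two that small two C Z => bird two that small two that small S Z => bird two that small two that small that Z => bird two that small two that small that C C => bird two that small two that small that two C C => bird two that small two that small that two that C => bird two that small two that small that two that that small S => bird two that small two that small that two that that small that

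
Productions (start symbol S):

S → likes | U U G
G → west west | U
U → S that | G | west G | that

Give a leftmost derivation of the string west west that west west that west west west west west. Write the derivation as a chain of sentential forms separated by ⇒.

S ⇒ U U G   [S → U U G]
U U G ⇒ S that U G   [U → S that]
S that U G ⇒ U U G that U G   [S → U U G]
U U G that U G ⇒ G U G that U G   [U → G]
G U G that U G ⇒ west west U G that U G   [G → west west]
west west U G that U G ⇒ west west that G that U G   [U → that]
west west that G that U G ⇒ west west that west west that U G   [G → west west]
west west that west west that U G ⇒ west west that west west that west G G   [U → west G]
west west that west west that west G G ⇒ west west that west west that west west west G   [G → west west]
west west that west west that west west west G ⇒ west west that west west that west west west west west   [G → west west]

S ⇒ U U G ⇒ S that U G ⇒ U U G that U G ⇒ G U G that U G ⇒ west west U G that U G ⇒ west west that G that U G ⇒ west west that west west that U G ⇒ west west that west west that west G G ⇒ west west that west west that west west west G ⇒ west west that west west that west west west west west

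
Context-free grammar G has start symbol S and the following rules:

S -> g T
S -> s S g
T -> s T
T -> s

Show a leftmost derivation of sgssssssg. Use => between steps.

S => sSg => sgTg => sgsTg => sgssTg => sgsssTg => sgssssTg => sgsssssTg => sgssssssg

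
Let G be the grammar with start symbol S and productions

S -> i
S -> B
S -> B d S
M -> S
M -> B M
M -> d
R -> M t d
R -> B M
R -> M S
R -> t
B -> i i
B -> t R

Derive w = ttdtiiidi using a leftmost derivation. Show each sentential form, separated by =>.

S => BdS => tRdS => ttdS => ttdBdS => ttdtRdS => ttdtBMdS => ttdtiiMdS => ttdtiiSdS => ttdtiiidS => ttdtiiidi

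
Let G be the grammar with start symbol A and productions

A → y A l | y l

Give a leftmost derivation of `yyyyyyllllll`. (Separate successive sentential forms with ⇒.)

A⇒yAl⇒yyAll⇒yyyAlll⇒yyyyAllll⇒yyyyyAlllll⇒yyyyyyllllll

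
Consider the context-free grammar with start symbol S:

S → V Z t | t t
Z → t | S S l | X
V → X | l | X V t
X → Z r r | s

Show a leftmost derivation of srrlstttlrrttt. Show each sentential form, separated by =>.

S => VZt   [S → V Z t]
VZt => XVtZt   [V → X V t]
XVtZt => ZrrVtZt   [X → Z r r]
ZrrVtZt => XrrVtZt   [Z → X]
XrrVtZt => srrVtZt   [X → s]
srrVtZt => srrXtZt   [V → X]
srrXtZt => srrZrrtZt   [X → Z r r]
srrZrrtZt => srrSSlrrtZt   [Z → S S l]
srrSSlrrtZt => srrVZtSlrrtZt   [S → V Z t]
srrVZtSlrrtZt => srrlZtSlrrtZt   [V → l]
srrlZtSlrrtZt => srrlXtSlrrtZt   [Z → X]
srrlXtSlrrtZt => srrlstSlrrtZt   [X → s]
srrlstSlrrtZt => srrlstttlrrtZt   [S → t t]
srrlstttlrrtZt => srrlstttlrrttt   [Z → t]

S => VZt => XVtZt => ZrrVtZt => XrrVtZt => srrVtZt => srrXtZt => srrZrrtZt => srrSSlrrtZt => srrVZtSlrrtZt => srrlZtSlrrtZt => srrlXtSlrrtZt => srrlstSlrrtZt => srrlstttlrrtZt => srrlstttlrrttt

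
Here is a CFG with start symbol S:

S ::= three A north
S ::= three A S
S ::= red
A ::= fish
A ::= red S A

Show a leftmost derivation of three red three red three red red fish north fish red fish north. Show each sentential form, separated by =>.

S => three A north => three red S A north => three red three A S A north => three red three red S A S A north => three red three red three A north A S A north => three red three red three red S A north A S A north => three red three red three red red A north A S A north => three red three red three red red fish north A S A north => three red three red three red red fish north fish S A north => three red three red three red red fish north fish red A north => three red three red three red red fish north fish red fish north

S => three A north   [S ::= three A north]
three A north => three red S A north   [A ::= red S A]
three red S A north => three red three A S A north   [S ::= three A S]
three red three A S A north => three red three red S A S A north   [A ::= red S A]
three red three red S A S A north => three red three red three A north A S A north   [S ::= three A north]
three red three red three A north A S A north => three red three red three red S A north A S A north   [A ::= red S A]
three red three red three red S A north A S A north => three red three red three red red A north A S A north   [S ::= red]
three red three red three red red A north A S A north => three red three red three red red fish north A S A north   [A ::= fish]
three red three red three red red fish north A S A north => three red three red three red red fish north fish S A north   [A ::= fish]
three red three red three red red fish north fish S A north => three red three red three red red fish north fish red A north   [S ::= red]
three red three red three red red fish north fish red A north => three red three red three red red fish north fish red fish north   [A ::= fish]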